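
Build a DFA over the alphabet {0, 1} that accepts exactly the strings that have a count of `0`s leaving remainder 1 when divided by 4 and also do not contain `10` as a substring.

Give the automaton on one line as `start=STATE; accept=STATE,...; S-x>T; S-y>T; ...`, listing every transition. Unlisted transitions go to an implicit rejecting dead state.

Build one automaton per condition and run them in lockstep. One (4 states) tracks the count of `0`s modulo 4; the other (3 states) tracks partial matches of the forbidden pattern `10`. Each combined state is a pair, one component from each; accept when both components accept. Minimizing collapses redundant product states.
With 6 states:
        0   1  
>  q0   q1  q2 
 * q1   q3  q4 
   q2   q2  q2 
   q3   q5  q2 
 * q4   q2  q4 
   q5   q0  q2 
(> = start, * = accepting)

start=q0; accept=q1,q4; q0-0>q1; q0-1>q2; q1-0>q3; q1-1>q4; q2-0>q2; q2-1>q2; q3-0>q5; q3-1>q2; q4-0>q2; q4-1>q4; q5-0>q0; q5-1>q2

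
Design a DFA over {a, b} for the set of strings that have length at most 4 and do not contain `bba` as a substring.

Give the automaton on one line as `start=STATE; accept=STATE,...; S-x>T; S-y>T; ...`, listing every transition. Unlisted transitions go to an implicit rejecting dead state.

Build one automaton per condition and run them in lockstep. One (6 states) tracks the input length, saturating at 5; the other (4 states) tracks partial matches of the forbidden pattern `bba`. Each combined state is a pair, one component from each; accept when both components accept.
An 18-state machine:
          a    b  
>* S0     S1   S2 
 * S1     S3   S4 
 * S2     S3   S5 
 * S3     S6   S7 
 * S4     S6   S8 
 * S5     S9   S8 
 * S6    S10  S11 
 * S7    S10  S12 
 * S8    S13  S12 
   S9    S13  S13 
 * S10   S14  S15 
 * S11   S14  S16 
 * S12   S17  S16 
   S13   S17  S17 
   S14   S14  S15 
   S15   S14  S16 
   S16   S17  S16 
   S17   S17  S17 
(> = start, * = accepting)

start=S0; accept=S0,S1,S2,S3,S4,S5,S6,S7,S8,S10,S11,S12; S0-a>S1; S0-b>S2; S1-a>S3; S1-b>S4; S2-a>S3; S2-b>S5; S3-a>S6; S3-b>S7; S4-a>S6; S4-b>S8; S5-a>S9; S5-b>S8; S6-a>S10; S6-b>S11; S7-a>S10; S7-b>S12; S8-a>S13; S8-b>S12; S9-a>S13; S9-b>S13; S10-a>S14; S10-b>S15; S11-a>S14; S11-b>S16; S12-a>S17; S12-b>S16; S13-a>S17; S13-b>S17; S14-a>S14; S14-b>S15; S15-a>S14; S15-b>S16; S16-a>S17; S16-b>S16; S17-a>S17; S17-b>S17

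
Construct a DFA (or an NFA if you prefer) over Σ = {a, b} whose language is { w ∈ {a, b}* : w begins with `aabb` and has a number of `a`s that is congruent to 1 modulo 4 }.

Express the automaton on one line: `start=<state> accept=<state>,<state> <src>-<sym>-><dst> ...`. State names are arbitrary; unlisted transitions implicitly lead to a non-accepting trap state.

Handle the two conditions separately and then intersect. One (6 states) tracks whether the input so far still matches the prefix `aabb`; the other (4 states) tracks the count of `a`s modulo 4. Each combined state is a pair, one component from each; accept when both components accept. Equivalent product states are then merged.
With 9 states:
        a   b  
>  s0   s1  s2 
   s1   s3  s2 
   s2   s2  s2 
   s3   s2  s4 
   s4   s2  s5 
   s5   s6  s5 
   s6   s7  s6 
   s7   s8  s7 
 * s8   s5  s8 
(> = start, * = accepting)

start=s0 accept=s8 s0-a->s1 s0-b->s2 s1-a->s3 s1-b->s2 s2-a->s2 s2-b->s2 s3-a->s2 s3-b->s4 s4-a->s2 s4-b->s5 s5-a->s6 s5-b->s5 s6-a->s7 s6-b->s6 s7-a->s8 s7-b->s7 s8-a->s5 s8-b->s8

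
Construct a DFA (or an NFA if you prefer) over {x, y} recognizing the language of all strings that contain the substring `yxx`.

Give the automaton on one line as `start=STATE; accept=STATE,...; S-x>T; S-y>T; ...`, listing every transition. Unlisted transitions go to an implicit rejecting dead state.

Track how much of `yxx` has been matched so far: state q0 is no progress, q3 is the absorbing accept state reached once `yxx` has occurred. Intermediate states record partial matches; on a mismatch, fall back to the longest reusable overlap.
A 4-state machine:
        x   y  
>  q0   q0  q1 
   q1   q2  q1 
   q2   q3  q1 
 * q3   q3  q3 
(> = start, * = accepting)

start=q0; accept=q3; q0-x>q0; q0-y>q1; q1-x>q2; q1-y>q1; q2-x>q3; q2-y>q1; q3-x>q3; q3-y>q3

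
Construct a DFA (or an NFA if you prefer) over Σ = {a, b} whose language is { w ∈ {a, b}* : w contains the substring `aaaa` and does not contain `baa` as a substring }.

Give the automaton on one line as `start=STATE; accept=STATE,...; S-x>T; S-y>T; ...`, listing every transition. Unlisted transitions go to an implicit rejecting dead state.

Build one automaton per condition and run them in lockstep. The first has 5 states tracking whether and how much of `aaaa` has been seen; the second has 4 states tracking partial matches of the forbidden pattern `baa`. A product state is a pair (one from each), accepting exactly when both do. After merging equivalent states the machine shrinks.
8 states suffice.
        a   b  
>  s0   s1  s2 
   s1   s3  s2 
   s2   s2  s2 
   s3   s4  s2 
   s4   s5  s2 
 * s5   s5  s6 
 * s6   s7  s6 
 * s7   s2  s6 
(> = start, * = accepting)

start=s0; accept=s5,s6,s7; s0-a>s1; s0-b>s2; s1-a>s3; s1-b>s2; s2-a>s2; s2-b>s2; s3-a>s4; s3-b>s2; s4-a>s5; s4-b>s2; s5-a>s5; s5-b>s6; s6-a>s7; s6-b>s6; s7-a>s2; s7-b>s6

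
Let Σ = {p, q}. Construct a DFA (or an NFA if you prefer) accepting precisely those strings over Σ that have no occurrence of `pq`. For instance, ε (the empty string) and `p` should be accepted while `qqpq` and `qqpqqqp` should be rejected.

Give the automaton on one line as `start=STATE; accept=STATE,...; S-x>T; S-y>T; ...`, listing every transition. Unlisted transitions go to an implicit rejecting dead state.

This is the complement of 'contains `pq`'. Use the same substring-matching states — A through C holding how much of `pq` has just been matched — but flip the accepting set: everything except the trap C accepts.
       p  q 
>* A   B  A 
 * B   B  C 
   C   C  C 
(> = start, * = accepting)

start=A; accept=A,B; A-p>B; A-q>A; B-p>B; B-q>C; C-p>C; C-q>C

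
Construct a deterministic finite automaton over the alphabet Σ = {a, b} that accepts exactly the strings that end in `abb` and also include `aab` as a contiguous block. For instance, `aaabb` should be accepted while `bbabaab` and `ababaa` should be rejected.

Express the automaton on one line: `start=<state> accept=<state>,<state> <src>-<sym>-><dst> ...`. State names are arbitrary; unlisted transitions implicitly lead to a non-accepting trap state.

Handle the two conditions separately and then intersect. The first has 4 states tracking how much of the suffix `abb` has currently been matched; the second has 4 states tracking whether and how much of `aab` has been seen. A product state is a pair (one from each), accepting exactly when both do. Equivalent product states are then merged.
A 6-state machine:
        a   b  
>  S0   S1  S0 
   S1   S2  S0 
   S2   S2  S3 
   S3   S2  S4 
 * S4   S2  S5 
   S5   S2  S5 
(> = start, * = accepting)

start=S0 accept=S4 S0-a->S1 S0-b->S0 S1-a->S2 S1-b->S0 S2-a->S2 S2-b->S3 S3-a->S2 S3-b->S4 S4-a->S2 S4-b->S5 S5-a->S2 S5-b->S5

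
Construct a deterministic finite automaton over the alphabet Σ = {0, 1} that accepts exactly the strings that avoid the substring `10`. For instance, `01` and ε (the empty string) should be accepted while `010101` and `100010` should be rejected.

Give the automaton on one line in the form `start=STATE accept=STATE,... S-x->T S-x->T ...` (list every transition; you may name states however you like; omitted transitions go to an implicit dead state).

start=A accept=A,B A-0->A A-1->B B-0->C B-1->B C-0->C C-1->C

Track partial matches of the forbidden pattern `10`. State C is a dead state reached once `10` has occurred; every other state accepts. A means no part of `10` is currently matched.
       0  1 
>* A   A  B 
 * B   C  B 
   C   C  C 
(> = start, * = accepting)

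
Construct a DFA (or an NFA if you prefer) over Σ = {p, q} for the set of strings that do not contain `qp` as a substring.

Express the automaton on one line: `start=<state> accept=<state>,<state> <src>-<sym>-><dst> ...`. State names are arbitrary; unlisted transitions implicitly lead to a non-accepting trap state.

This is the complement of 'contains `qp`'. Use the same substring-matching states — A through C holding how much of `qp` has just been matched — but flip the accepting set: everything except the trap C accepts.
With 3 states:
       p  q 
>* A   A  B 
 * B   C  B 
   C   C  C 
(> = start, * = accepting)

start=A accept=A,B A-p->A A-q->B B-p->C B-q->B C-p->C C-q->C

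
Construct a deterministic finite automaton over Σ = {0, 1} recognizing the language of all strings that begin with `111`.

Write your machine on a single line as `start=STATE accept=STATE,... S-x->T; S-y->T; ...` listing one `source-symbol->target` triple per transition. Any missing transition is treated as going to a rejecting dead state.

Walk along `111` while the input agrees: from s0 take `1` to s1, and so on. Any deviation drops to the rejecting sink s4. Once s3 is reached the prefix is confirmed and every continuation is accepted.
A 5-state machine:
        0   1  
>  s0   s4  s1 
   s1   s4  s2 
   s2   s4  s3 
 * s3   s3  s3 
   s4   s4  s4 
(> = start, * = accepting)

start=s0; accept=s3; s0-0->s4; s0-1->s1; s1-0->s4; s1-1->s2; s2-0->s4; s2-1->s3; s3-0->s3; s3-1->s3; s4-0->s4; s4-1->s4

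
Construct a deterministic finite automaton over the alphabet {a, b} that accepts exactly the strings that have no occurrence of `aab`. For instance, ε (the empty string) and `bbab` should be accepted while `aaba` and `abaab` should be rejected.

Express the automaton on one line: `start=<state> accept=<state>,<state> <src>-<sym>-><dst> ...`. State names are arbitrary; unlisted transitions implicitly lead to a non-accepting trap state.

Track partial matches of the forbidden pattern `aab`. State s3 is a dead state reached once `aab` has occurred; every other state accepts. s0 means no part of `aab` is currently matched.
4 states suffice.
        a   b  
>* s0   s1  s0 
 * s1   s2  s0 
 * s2   s2  s3 
   s3   s3  s3 
(> = start, * = accepting)

start=s0 accept=s0,s1,s2 s0-a->s1 s0-b->s0 s1-a->s2 s1-b->s0 s2-a->s2 s2-b->s3 s3-a->s3 s3-b->s3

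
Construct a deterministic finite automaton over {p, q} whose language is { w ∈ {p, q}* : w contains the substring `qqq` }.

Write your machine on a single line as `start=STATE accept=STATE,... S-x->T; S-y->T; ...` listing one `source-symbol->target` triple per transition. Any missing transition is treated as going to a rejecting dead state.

start=s0; accept=s3; s0-p->s0; s0-q->s1; s1-p->s0; s1-q->s2; s2-p->s0; s2-q->s3; s3-p->s3; s3-q->s3

Track how much of `qqq` has been matched so far: state s0 is no progress, s3 is the absorbing accept state reached once `qqq` has occurred. Intermediate states record partial matches; on a mismatch, fall back to the longest reusable overlap.
4 states suffice.
        p   q  
>  s0   s0  s1 
   s1   s0  s2 
   s2   s0  s3 
 * s3   s3  s3 
(> = start, * = accepting)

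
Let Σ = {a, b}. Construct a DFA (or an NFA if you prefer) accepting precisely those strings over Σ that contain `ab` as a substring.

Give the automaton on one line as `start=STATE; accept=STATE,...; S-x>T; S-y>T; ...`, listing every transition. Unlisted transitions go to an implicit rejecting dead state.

States S0..S1 record the length of the longest prefix of `ab` that matches the current input suffix. Reaching S2 means `ab` has been seen, and we stay there forever. Accept from S2.
        a   b  
>  S0   S1  S0 
   S1   S1  S2 
 * S2   S2  S2 
(> = start, * = accepting)

start=S0; accept=S2; S0-a>S1; S0-b>S0; S1-a>S1; S1-b>S2; S2-a>S2; S2-b>S2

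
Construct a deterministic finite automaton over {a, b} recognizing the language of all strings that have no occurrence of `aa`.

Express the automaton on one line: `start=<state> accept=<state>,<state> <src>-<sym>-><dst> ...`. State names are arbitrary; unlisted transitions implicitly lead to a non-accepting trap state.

This is the complement of 'contains `aa`'. Use the same substring-matching states — S0 through S2 holding how much of `aa` has just been matched — but flip the accepting set: everything except the trap S2 accepts.
With 3 states:
        a   b  
>* S0   S1  S0 
 * S1   S2  S0 
   S2   S2  S2 
(> = start, * = accepting)

start=S0 accept=S0,S1 S0-a->S1 S0-b->S0 S1-a->S2 S1-b->S0 S2-a->S2 S2-b->S2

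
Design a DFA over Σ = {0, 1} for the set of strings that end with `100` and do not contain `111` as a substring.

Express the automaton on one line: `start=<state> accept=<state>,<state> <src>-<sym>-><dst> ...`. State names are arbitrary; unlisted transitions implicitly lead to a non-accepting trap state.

start=q0 accept=q4 q0-0->q0 q0-1->q1 q1-0->q2 q1-1->q3 q2-0->q4 q2-1->q1 q3-0->q2 q3-1->q5 q4-0->q0 q4-1->q1 q5-0->q6 q5-1->q5 q6-0->q7 q6-1->q5 q7-0->q8 q7-1->q5 q8-0->q8 q8-1->q5

Build one automaton per condition and run them in lockstep. One (4 states) tracks how much of the suffix `100` has currently been matched; the other (4 states) tracks partial matches of the forbidden pattern `111`. Each combined state is a pair, one component from each; accept when both components accept.
With 9 states:
        0   1  
>  q0   q0  q1 
   q1   q2  q3 
   q2   q4  q1 
   q3   q2  q5 
 * q4   q0  q1 
   q5   q6  q5 
   q6   q7  q5 
   q7   q8  q5 
   q8   q8  q5 
(> = start, * = accepting)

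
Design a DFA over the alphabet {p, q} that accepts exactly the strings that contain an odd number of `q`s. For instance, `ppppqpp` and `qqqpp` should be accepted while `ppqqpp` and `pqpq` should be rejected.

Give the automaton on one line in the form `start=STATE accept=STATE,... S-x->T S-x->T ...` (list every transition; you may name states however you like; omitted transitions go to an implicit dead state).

start=s0 accept=s1 s0-p->s0 s0-q->s1 s1-p->s1 s1-q->s0

The only thing that matters is how many `q`s have appeared, reduced mod 2. Use one state per residue: s0 for 0, …, s1 for 1. Reading `q` moves to the next residue; anything else stays put. s1 is accepting.
2 states suffice.
        p   q  
>  s0   s0  s1 
 * s1   s1  s0 
(> = start, * = accepting)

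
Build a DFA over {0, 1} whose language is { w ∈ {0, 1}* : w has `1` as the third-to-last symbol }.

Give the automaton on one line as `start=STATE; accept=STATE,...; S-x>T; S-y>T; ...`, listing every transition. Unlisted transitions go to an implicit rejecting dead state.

Because acceptance depends on a position counted from the end, the machine has to buffer the most recent 3 symbols. Make each state the string of the last up-to-3 symbols read; on input `x` shift the window left and append `x`. Accept when the buffered window has length 3 and begins with `1`.
          0    1  
>  s0     s1   s2 
   s1     s3   s4 
   s2     s5   s6 
   s3     s7   s8 
   s4     s9  s10 
   s5    s11  s12 
   s6    s13  s14 
   s7     s7   s8 
   s8     s9  s10 
   s9    s11  s12 
   s10   s13  s14 
 * s11    s7   s8 
 * s12    s9  s10 
 * s13   s11  s12 
 * s14   s13  s14 
(> = start, * = accepting)

start=s0; accept=s11,s12,s13,s14; s0-0>s1; s0-1>s2; s1-0>s3; s1-1>s4; s2-0>s5; s2-1>s6; s3-0>s7; s3-1>s8; s4-0>s9; s4-1>s10; s5-0>s11; s5-1>s12; s6-0>s13; s6-1>s14; s7-0>s7; s7-1>s8; s8-0>s9; s8-1>s10; s9-0>s11; s9-1>s12; s10-0>s13; s10-1>s14; s11-0>s7; s11-1>s8; s12-0>s9; s12-1>s10; s13-0>s11; s13-1>s12; s14-0>s13; s14-1>s14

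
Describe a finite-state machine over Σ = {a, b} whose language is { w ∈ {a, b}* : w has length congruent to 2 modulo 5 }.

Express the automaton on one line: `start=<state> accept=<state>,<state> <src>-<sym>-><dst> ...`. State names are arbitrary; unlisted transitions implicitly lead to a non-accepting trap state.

start=s0 accept=s2 s0-a->s1 s0-b->s1 s1-a->s2 s1-b->s2 s2-a->s3 s2-b->s3 s3-a->s4 s3-b->s4 s4-a->s0 s4-b->s0

Count input length modulo 5: every symbol advances one step around the cycle s0 → s1 → s2 → s3 → s4 → s0. Accept at s2.
5 states suffice.
        a   b  
>  s0   s1  s1 
   s1   s2  s2 
 * s2   s3  s3 
   s3   s4  s4 
   s4   s0  s0 
(> = start, * = accepting)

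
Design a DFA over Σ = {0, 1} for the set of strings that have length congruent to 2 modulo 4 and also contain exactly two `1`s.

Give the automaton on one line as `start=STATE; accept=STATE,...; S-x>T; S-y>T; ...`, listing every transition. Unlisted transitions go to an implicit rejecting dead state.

start=A; accept=F; A-0>B; A-1>C; B-0>D; B-1>E; C-0>E; C-1>F; D-0>G; D-1>H; E-0>H; E-1>I; F-0>I; F-1>J; G-0>A; G-1>K; H-0>K; H-1>L; I-0>L; I-1>J; J-0>J; J-1>J; K-0>C; K-1>M; L-0>M; L-1>J; M-0>F; M-1>J

Handle the two conditions separately and then intersect. One (4 states) tracks the input length modulo 4; the other (4 states) tracks the count of `1`s, saturating at 3. Each combined state is a pair, one component from each; accept when both components accept. After merging equivalent states the machine shrinks.
With 13 states:
       0  1 
>  A   B  C 
   B   D  E 
   C   E  F 
   D   G  H 
   E   H  I 
 * F   I  J 
   G   A  K 
   H   K  L 
   I   L  J 
   J   J  J 
   K   C  M 
   L   M  J 
   M   F  J 
(> = start, * = accepting)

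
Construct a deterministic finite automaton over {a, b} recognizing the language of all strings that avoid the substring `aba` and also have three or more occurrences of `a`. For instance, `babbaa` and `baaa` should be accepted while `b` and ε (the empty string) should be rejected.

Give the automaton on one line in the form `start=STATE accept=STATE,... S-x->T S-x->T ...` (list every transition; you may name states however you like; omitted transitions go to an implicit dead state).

Build one automaton per condition and run them in lockstep. One (4 states) tracks partial matches of the forbidden pattern `aba`; the other (5 states) tracks the count of `a`s, saturating at 4. Each combined state is a pair, one component from each; accept when both components accept.
16 states suffice.
          a    b  
>  S0     S1   S0 
   S1     S2   S3 
   S2     S4   S5 
   S3     S6   S7 
 * S4     S8   S9 
   S5    S10  S11 
   S6    S10   S6 
   S7     S2   S7 
 * S8     S8  S12 
 * S9    S13  S14 
   S10   S13  S10 
   S11    S4  S11 
 * S12   S13  S15 
   S13   S13  S13 
 * S14    S8  S14 
 * S15    S8  S15 
(> = start, * = accepting)

start=S0 accept=S4,S8,S9,S12,S14,S15 S0-a->S1 S0-b->S0 S1-a->S2 S1-b->S3 S2-a->S4 S2-b->S5 S3-a->S6 S3-b->S7 S4-a->S8 S4-b->S9 S5-a->S10 S5-b->S11 S6-a->S10 S6-b->S6 S7-a->S2 S7-b->S7 S8-a->S8 S8-b->S12 S9-a->S13 S9-b->S14 S10-a->S13 S10-b->S10 S11-a->S4 S11-b->S11 S12-a->S13 S12-b->S15 S13-a->S13 S13-b->S13 S14-a->S8 S14-b->S14 S15-a->S8 S15-b->S15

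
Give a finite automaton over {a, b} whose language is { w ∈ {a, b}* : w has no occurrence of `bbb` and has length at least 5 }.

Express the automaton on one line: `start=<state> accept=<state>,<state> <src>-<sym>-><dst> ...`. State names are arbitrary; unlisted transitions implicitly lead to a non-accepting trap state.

start=q0 accept=q13,q14,q15 q0-a->q1 q0-b->q2 q1-a->q3 q1-b->q4 q2-a->q3 q2-b->q5 q3-a->q6 q3-b->q7 q4-a->q6 q4-b->q8 q5-a->q6 q5-b->q9 q6-a->q10 q6-b->q11 q7-a->q10 q7-b->q12 q8-a->q10 q8-b->q9 q9-a->q9 q9-b->q9 q10-a->q13 q10-b->q14 q11-a->q13 q11-b->q15 q12-a->q13 q12-b->q9 q13-a->q13 q13-b->q14 q14-a->q13 q14-b->q15 q15-a->q13 q15-b->q9

Handle the two conditions separately and then intersect. One (4 states) tracks partial matches of the forbidden pattern `bbb`; the other (7 states) tracks the input length, saturating at 6. Each combined state is a pair, one component from each; accept when both components accept. After merging equivalent states the machine shrinks.
16 states suffice.
          a    b  
>  q0     q1   q2 
   q1     q3   q4 
   q2     q3   q5 
   q3     q6   q7 
   q4     q6   q8 
   q5     q6   q9 
   q6    q10  q11 
   q7    q10  q12 
   q8    q10   q9 
   q9     q9   q9 
   q10   q13  q14 
   q11   q13  q15 
   q12   q13   q9 
 * q13   q13  q14 
 * q14   q13  q15 
 * q15   q13   q9 
(> = start, * = accepting)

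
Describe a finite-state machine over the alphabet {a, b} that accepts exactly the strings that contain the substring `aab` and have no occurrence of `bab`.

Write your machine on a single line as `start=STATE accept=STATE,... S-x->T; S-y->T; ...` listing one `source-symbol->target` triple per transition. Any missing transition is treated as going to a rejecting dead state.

Handle the two conditions separately and then intersect. One (4 states) tracks whether and how much of `aab` has been seen; the other (4 states) tracks partial matches of the forbidden pattern `bab`. Each combined state is a pair, one component from each; accept when both components accept. Minimizing collapses redundant product states.
With 9 states:
        a   b  
>  q0   q1  q2 
   q1   q3  q2 
   q2   q4  q2 
   q3   q3  q5 
   q4   q3  q6 
 * q5   q7  q5 
   q6   q6  q6 
 * q7   q8  q6 
 * q8   q8  q5 
(> = start, * = accepting)

start=q0; accept=q5,q7,q8; q0-a->q1; q0-b->q2; q1-a->q3; q1-b->q2; q2-a->q4; q2-b->q2; q3-a->q3; q3-b->q5; q4-a->q3; q4-b->q6; q5-a->q7; q5-b->q5; q6-a->q6; q6-b->q6; q7-a->q8; q7-b->q6; q8-a->q8; q8-b->q5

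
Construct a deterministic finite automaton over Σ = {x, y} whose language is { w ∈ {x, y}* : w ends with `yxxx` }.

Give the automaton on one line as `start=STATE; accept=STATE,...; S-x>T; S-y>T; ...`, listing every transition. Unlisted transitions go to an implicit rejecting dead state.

start=S0; accept=S4; S0-x>S0; S0-y>S1; S1-x>S2; S1-y>S1; S2-x>S3; S2-y>S1; S3-x>S4; S3-y>S1; S4-x>S0; S4-y>S1

Let each state record the length of the longest suffix of the input read so far that is also a prefix of `yxxx`. S1 means the last symbol is `y`; S2 means the last 2 symbols are `yx`; S3 means the last 3 symbols are `yxx`; S4 means the last 4 symbols are `yxxx`. Accept only at S4, where the string currently ends in `yxxx`.
5 states suffice.
        x   y  
>  S0   S0  S1 
   S1   S2  S1 
   S2   S3  S1 
   S3   S4  S1 
 * S4   S0  S1 
(> = start, * = accepting)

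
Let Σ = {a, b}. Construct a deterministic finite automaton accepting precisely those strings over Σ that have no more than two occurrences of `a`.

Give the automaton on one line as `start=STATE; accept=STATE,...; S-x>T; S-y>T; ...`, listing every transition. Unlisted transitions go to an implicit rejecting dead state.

Count `a`s, saturating at 3: states q0 through q2 mean 0 through 2 `a`s seen; q3 means more than 2. Each `a` increments (capped at q3); other symbols loop. Accept from {q0, q1, q2}.
4 states suffice.
        a   b  
>* q0   q1  q0 
 * q1   q2  q1 
 * q2   q3  q2 
   q3   q3  q3 
(> = start, * = accepting)

start=q0; accept=q0,q1,q2; q0-a>q1; q0-b>q0; q1-a>q2; q1-b>q1; q2-a>q3; q2-b>q2; q3-a>q3; q3-b>q3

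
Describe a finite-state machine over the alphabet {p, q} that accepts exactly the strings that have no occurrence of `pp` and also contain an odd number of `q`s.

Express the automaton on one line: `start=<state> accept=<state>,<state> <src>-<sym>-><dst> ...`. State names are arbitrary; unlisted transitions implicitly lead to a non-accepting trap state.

Run two small machines in parallel and take their product. The first has 3 states tracking partial matches of the forbidden pattern `pp`; the second has 2 states tracking the count of `q`s modulo 2. A product state is a pair (one from each), accepting exactly when both do. Minimizing collapses redundant product states.
A 5-state machine:
        p   q  
>  S0   S1  S2 
   S1   S3  S2 
 * S2   S4  S0 
   S3   S3  S3 
 * S4   S3  S0 
(> = start, * = accepting)

start=S0 accept=S2,S4 S0-p->S1 S0-q->S2 S1-p->S3 S1-q->S2 S2-p->S4 S2-q->S0 S3-p->S3 S3-q->S3 S4-p->S3 S4-q->S0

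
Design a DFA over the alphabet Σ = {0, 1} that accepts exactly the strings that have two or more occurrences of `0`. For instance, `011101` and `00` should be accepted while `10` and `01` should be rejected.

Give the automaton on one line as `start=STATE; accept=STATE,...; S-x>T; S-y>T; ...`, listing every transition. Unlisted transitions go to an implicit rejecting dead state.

start=s0; accept=s2,s3; s0-0>s1; s0-1>s0; s1-0>s2; s1-1>s1; s2-0>s3; s2-1>s2; s3-0>s3; s3-1>s3

Count `0`s, saturating at 3: states s0 through s2 mean 0 through 2 `0`s seen; s3 means more than 2. Each `0` increments (capped at s3); other symbols loop. Accept from {s2, s3}.
With 4 states:
        0   1  
>  s0   s1  s0 
   s1   s2  s1 
 * s2   s3  s2 
 * s3   s3  s3 
(> = start, * = accepting)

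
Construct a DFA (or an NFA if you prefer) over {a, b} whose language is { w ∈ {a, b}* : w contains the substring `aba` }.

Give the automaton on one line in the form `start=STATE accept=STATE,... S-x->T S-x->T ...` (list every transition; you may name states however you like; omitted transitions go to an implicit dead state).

States q0..q2 record the length of the longest prefix of `aba` that matches the current input suffix. Reaching q3 means `aba` has been seen, and we stay there forever. Accept from q3.
4 states suffice.
        a   b  
>  q0   q1  q0 
   q1   q1  q2 
   q2   q3  q0 
 * q3   q3  q3 
(> = start, * = accepting)

start=q0 accept=q3 q0-a->q1 q0-b->q0 q1-a->q1 q1-b->q2 q2-a->q3 q2-b->q0 q3-a->q3 q3-b->q3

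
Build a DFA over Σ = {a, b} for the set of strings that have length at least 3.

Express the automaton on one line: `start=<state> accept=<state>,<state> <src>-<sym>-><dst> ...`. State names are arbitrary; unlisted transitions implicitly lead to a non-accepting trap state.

start=q0 accept=q3,q4 q0-a->q1 q0-b->q1 q1-a->q2 q1-b->q2 q2-a->q3 q2-b->q3 q3-a->q4 q3-b->q4 q4-a->q4 q4-b->q4

We only need to distinguish lengths 0, 1, …, 3, and '>3'. Chain q0 → q1 → q2 → q3 → q4 on every symbol, with q4 looping. Accepting states: {q3, q4}.
With 5 states:
        a   b  
>  q0   q1  q1 
   q1   q2  q2 
   q2   q3  q3 
 * q3   q4  q4 
 * q4   q4  q4 
(> = start, * = accepting)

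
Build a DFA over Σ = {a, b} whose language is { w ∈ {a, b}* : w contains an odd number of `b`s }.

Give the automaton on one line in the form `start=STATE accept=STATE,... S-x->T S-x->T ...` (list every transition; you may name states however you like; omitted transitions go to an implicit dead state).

Keep the running count of `b`s modulo 2: each `b` advances along the cycle s0 → s1 → s0 while other symbols loop. Accept at s1.
With 2 states:
        a   b  
>  s0   s0  s1 
 * s1   s1  s0 
(> = start, * = accepting)

start=s0 accept=s1 s0-a->s0 s0-b->s1 s1-a->s1 s1-b->s0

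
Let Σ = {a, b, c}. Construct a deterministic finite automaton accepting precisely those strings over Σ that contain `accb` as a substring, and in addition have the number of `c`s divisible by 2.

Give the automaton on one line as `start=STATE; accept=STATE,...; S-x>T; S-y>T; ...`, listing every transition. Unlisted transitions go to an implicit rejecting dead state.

Build one automaton per condition and run them in lockstep. The first has 5 states tracking whether and how much of `accb` has been seen; the second has 2 states tracking the count of `c`s modulo 2. A product state is a pair (one from each), accepting exactly when both do.
A 10-state machine:
        a   b   c  
>  q0   q1  q0  q2 
   q1   q1  q0  q3 
   q2   q4  q2  q0 
   q3   q4  q2  q5 
   q4   q4  q2  q6 
   q5   q1  q7  q2 
   q6   q1  q0  q8 
 * q7   q7  q7  q9 
   q8   q4  q9  q0 
   q9   q9  q9  q7 
(> = start, * = accepting)

start=q0; accept=q7; q0-a>q1; q0-b>q0; q0-c>q2; q1-a>q1; q1-b>q0; q1-c>q3; q2-a>q4; q2-b>q2; q2-c>q0; q3-a>q4; q3-b>q2; q3-c>q5; q4-a>q4; q4-b>q2; q4-c>q6; q5-a>q1; q5-b>q7; q5-c>q2; q6-a>q1; q6-b>q0; q6-c>q8; q7-a>q7; q7-b>q7; q7-c>q9; q8-a>q4; q8-b>q9; q8-c>q0; q9-a>q9; q9-b>q9; q9-c>q7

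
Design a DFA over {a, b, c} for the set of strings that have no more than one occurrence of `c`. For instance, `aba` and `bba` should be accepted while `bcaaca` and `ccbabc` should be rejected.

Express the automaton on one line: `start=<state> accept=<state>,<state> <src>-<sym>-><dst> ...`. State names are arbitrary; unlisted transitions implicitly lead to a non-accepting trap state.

start=S0 accept=S0,S1 S0-a->S0 S0-b->S0 S0-c->S1 S1-a->S1 S1-b->S1 S1-c->S2 S2-a->S2 S2-b->S2 S2-c->S2

Count `c`s, saturating at 2: state S0 means no `c` yet, S1 means one `c` seen, S2 means more than one. Each `c` increments (capped at S2); other symbols loop. Accept from {S0, S1}.
        a   b   c  
>* S0   S0  S0  S1 
 * S1   S1  S1  S2 
   S2   S2  S2  S2 
(> = start, * = accepting)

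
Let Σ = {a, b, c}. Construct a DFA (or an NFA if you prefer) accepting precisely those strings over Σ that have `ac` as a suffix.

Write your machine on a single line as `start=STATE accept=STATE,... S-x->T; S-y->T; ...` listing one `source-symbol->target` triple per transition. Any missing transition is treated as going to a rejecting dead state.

Let each state record the length of the longest suffix of the input read so far that is also a prefix of `ac`. s1 means the last symbol is `a`; s2 means the last 2 symbols are `ac`. Accept only at s2, where the string currently ends in `ac`.
        a   b   c  
>  s0   s1  s0  s0 
   s1   s1  s0  s2 
 * s2   s1  s0  s0 
(> = start, * = accepting)

start=s0; accept=s2; s0-a->s1; s0-b->s0; s0-c->s0; s1-a->s1; s1-b->s0; s1-c->s2; s2-a->s1; s2-b->s0; s2-c->s0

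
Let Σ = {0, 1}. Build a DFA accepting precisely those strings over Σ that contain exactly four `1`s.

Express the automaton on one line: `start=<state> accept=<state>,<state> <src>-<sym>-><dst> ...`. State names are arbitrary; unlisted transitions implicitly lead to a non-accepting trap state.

start=S0 accept=S4 S0-0->S0 S0-1->S1 S1-0->S1 S1-1->S2 S2-0->S2 S2-1->S3 S3-0->S3 S3-1->S4 S4-0->S4 S4-1->S5 S5-0->S5 S5-1->S5

Count `1`s, saturating at 5: states S0 through S4 mean 0 through 4 `1`s seen; S5 means more than 4. Each `1` increments (capped at S5); other symbols loop. Accept from {S4}.
        0   1  
>  S0   S0  S1 
   S1   S1  S2 
   S2   S2  S3 
   S3   S3  S4 
 * S4   S4  S5 
   S5   S5  S5 
(> = start, * = accepting)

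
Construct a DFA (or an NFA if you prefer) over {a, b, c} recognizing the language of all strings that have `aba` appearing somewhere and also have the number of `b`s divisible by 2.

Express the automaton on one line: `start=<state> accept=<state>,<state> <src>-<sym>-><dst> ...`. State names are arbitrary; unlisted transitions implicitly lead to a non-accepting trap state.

Run two small machines in parallel and take their product. The first has 4 states tracking whether and how much of `aba` has been seen; the second has 2 states tracking the count of `b`s modulo 2. A product state is a pair (one from each), accepting exactly when both do.
8 states suffice.
        a   b   c  
>  q0   q1  q2  q0 
   q1   q1  q3  q0 
   q2   q4  q0  q2 
   q3   q5  q0  q2 
   q4   q4  q6  q2 
   q5   q5  q7  q5 
   q6   q7  q2  q0 
 * q7   q7  q5  q7 
(> = start, * = accepting)

start=q0 accept=q7 q0-a->q1 q0-b->q2 q0-c->q0 q1-a->q1 q1-b->q3 q1-c->q0 q2-a->q4 q2-b->q0 q2-c->q2 q3-a->q5 q3-b->q0 q3-c->q2 q4-a->q4 q4-b->q6 q4-c->q2 q5-a->q5 q5-b->q7 q5-c->q5 q6-a->q7 q6-b->q2 q6-c->q0 q7-a->q7 q7-b->q5 q7-c->q7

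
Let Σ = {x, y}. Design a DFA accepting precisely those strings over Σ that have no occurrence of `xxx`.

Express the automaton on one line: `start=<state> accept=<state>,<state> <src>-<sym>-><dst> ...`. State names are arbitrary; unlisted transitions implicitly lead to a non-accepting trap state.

This is the complement of 'contains `xxx`'. Use the same substring-matching states — A through D holding how much of `xxx` has just been matched — but flip the accepting set: everything except the trap D accepts.
       x  y 
>* A   B  A 
 * B   C  A 
 * C   D  A 
   D   D  D 
(> = start, * = accepting)

start=A accept=A,B,C A-x->B A-y->A B-x->C B-y->A C-x->D C-y->A D-x->D D-y->D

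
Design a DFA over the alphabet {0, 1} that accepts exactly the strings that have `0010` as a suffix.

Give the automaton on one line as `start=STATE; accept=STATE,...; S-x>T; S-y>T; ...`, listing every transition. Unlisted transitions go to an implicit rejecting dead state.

start=q0; accept=q4; q0-0>q1; q0-1>q0; q1-0>q2; q1-1>q0; q2-0>q2; q2-1>q3; q3-0>q4; q3-1>q0; q4-0>q2; q4-1>q0

Remember how much of `0010` the current input suffix matches. State q0 means no match yet; q1 means the last symbol is `0`; q2 means the last 2 symbols are `00`; q3 means the last 3 symbols are `001`; q4 means the last 4 symbols are `0010`. Only q4 accepts. On a mismatch, fall back to the longest proper suffix that is still a prefix of `0010`.
        0   1  
>  q0   q1  q0 
   q1   q2  q0 
   q2   q2  q3 
   q3   q4  q0 
 * q4   q2  q0 
(> = start, * = accepting)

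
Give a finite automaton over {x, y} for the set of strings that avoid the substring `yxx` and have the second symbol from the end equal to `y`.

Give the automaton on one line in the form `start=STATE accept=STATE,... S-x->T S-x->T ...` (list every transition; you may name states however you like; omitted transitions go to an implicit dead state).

start=q0 accept=q5,q6 q0-x->q1 q0-y->q2 q1-x->q3 q1-y->q4 q2-x->q5 q2-y->q6 q3-x->q3 q3-y->q4 q4-x->q5 q4-y->q6 q5-x->q7 q5-y->q4 q6-x->q5 q6-y->q6 q7-x->q7 q7-y->q8 q8-x->q9 q8-y->q10 q9-x->q7 q9-y->q8 q10-x->q9 q10-y->q10

Run two small machines in parallel and take their product. The first has 4 states tracking partial matches of the forbidden pattern `yxx`; the second has 7 states tracking the last 2 symbols read. A product state is a pair (one from each), accepting exactly when both do.
          x    y  
>  q0     q1   q2 
   q1     q3   q4 
   q2     q5   q6 
   q3     q3   q4 
   q4     q5   q6 
 * q5     q7   q4 
 * q6     q5   q6 
   q7     q7   q8 
   q8     q9  q10 
   q9     q7   q8 
   q10    q9  q10 
(> = start, * = accepting)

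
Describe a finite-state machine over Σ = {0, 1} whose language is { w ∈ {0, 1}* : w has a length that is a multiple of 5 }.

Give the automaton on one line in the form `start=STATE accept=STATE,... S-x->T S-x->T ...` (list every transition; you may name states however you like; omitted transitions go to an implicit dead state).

start=s0 accept=s0 s0-0->s1 s0-1->s1 s1-0->s2 s1-1->s2 s2-0->s3 s2-1->s3 s3-0->s4 s3-1->s4 s4-0->s0 s4-1->s0

Only the length mod 5 matters, so use a 5-cycle: from any state, every input symbol moves to the next state, wrapping s4 back to s0. Mark s0 accepting.
With 5 states:
        0   1  
>* s0   s1  s1 
   s1   s2  s2 
   s2   s3  s3 
   s3   s4  s4 
   s4   s0  s0 
(> = start, * = accepting)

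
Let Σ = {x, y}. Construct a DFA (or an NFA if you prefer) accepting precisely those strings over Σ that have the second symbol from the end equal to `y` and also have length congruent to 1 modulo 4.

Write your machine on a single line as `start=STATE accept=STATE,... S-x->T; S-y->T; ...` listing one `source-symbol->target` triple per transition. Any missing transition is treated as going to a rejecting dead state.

Build one automaton per condition and run them in lockstep. The first has 7 states tracking the last 2 symbols read; the second has 4 states tracking the input length modulo 4. A product state is a pair (one from each), accepting exactly when both do. After merging equivalent states the machine shrinks.
With 6 states:
       x  y 
>  A   B  B 
   B   C  C 
   C   D  D 
   D   A  E 
   E   F  F 
 * F   C  C 
(> = start, * = accepting)

start=A; accept=F; A-x->B; A-y->B; B-x->C; B-y->C; C-x->D; C-y->D; D-x->A; D-y->E; E-x->F; E-y->F; F-x->C; F-y->C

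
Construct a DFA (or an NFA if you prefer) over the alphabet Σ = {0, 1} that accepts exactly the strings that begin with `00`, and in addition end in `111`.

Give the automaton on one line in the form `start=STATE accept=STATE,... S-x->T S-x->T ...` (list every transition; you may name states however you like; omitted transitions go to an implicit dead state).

start=s0 accept=s9 s0-0->s1 s0-1->s2 s1-0->s3 s1-1->s2 s2-0->s4 s2-1->s5 s3-0->s3 s3-1->s6 s4-0->s4 s4-1->s2 s5-0->s4 s5-1->s7 s6-0->s3 s6-1->s8 s7-0->s4 s7-1->s7 s8-0->s3 s8-1->s9 s9-0->s3 s9-1->s9

Handle the two conditions separately and then intersect. The first has 4 states tracking whether the input so far still matches the prefix `00`; the second has 4 states tracking how much of the suffix `111` has currently been matched. A product state is a pair (one from each), accepting exactly when both do.
10 states suffice.
        0   1  
>  s0   s1  s2 
   s1   s3  s2 
   s2   s4  s5 
   s3   s3  s6 
   s4   s4  s2 
   s5   s4  s7 
   s6   s3  s8 
   s7   s4  s7 
   s8   s3  s9 
 * s9   s3  s9 
(> = start, * = accepting)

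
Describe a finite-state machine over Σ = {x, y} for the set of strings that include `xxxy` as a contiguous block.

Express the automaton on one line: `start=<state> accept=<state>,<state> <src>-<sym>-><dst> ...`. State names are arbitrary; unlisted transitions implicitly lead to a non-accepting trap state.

Track how much of `xxxy` has been matched so far: state q0 is no progress, q4 is the absorbing accept state reached once `xxxy` has occurred. Intermediate states record partial matches; on a mismatch, fall back to the longest reusable overlap.
A 5-state machine:
        x   y  
>  q0   q1  q0 
   q1   q2  q0 
   q2   q3  q0 
   q3   q3  q4 
 * q4   q4  q4 
(> = start, * = accepting)

start=q0 accept=q4 q0-x->q1 q0-y->q0 q1-x->q2 q1-y->q0 q2-x->q3 q2-y->q0 q3-x->q3 q3-y->q4 q4-x->q4 q4-y->q4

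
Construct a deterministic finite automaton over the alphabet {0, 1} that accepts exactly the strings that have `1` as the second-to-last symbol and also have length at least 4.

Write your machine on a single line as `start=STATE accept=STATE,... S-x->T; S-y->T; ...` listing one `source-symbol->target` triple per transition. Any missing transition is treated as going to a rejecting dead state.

start=s0; accept=s4,s5; s0-0->s1; s0-1->s1; s1-0->s2; s1-1->s2; s2-0->s2; s2-1->s3; s3-0->s4; s3-1->s5; s4-0->s2; s4-1->s3; s5-0->s4; s5-1->s5

Build one automaton per condition and run them in lockstep. The first has 7 states tracking the last 2 symbols read; the second has 6 states tracking the input length, saturating at 5. A product state is a pair (one from each), accepting exactly when both do. Equivalent product states are then merged.
6 states suffice.
        0   1  
>  s0   s1  s1 
   s1   s2  s2 
   s2   s2  s3 
   s3   s4  s5 
 * s4   s2  s3 
 * s5   s4  s5 
(> = start, * = accepting)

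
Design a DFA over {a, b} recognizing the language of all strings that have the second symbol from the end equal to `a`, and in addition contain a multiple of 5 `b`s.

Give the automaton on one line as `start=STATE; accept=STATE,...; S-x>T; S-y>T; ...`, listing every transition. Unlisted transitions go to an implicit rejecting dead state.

start=S0; accept=S3,S8; S0-a>S1; S0-b>S2; S1-a>S3; S1-b>S2; S2-a>S2; S2-b>S4; S3-a>S3; S3-b>S2; S4-a>S4; S4-b>S5; S5-a>S5; S5-b>S6; S6-a>S7; S6-b>S0; S7-a>S7; S7-b>S8; S8-a>S1; S8-b>S2

Handle the two conditions separately and then intersect. One (7 states) tracks the last 2 symbols read; the other (5 states) tracks the count of `b`s modulo 5. Each combined state is a pair, one component from each; accept when both components accept. Equivalent product states are then merged.
        a   b  
>  S0   S1  S2 
   S1   S3  S2 
   S2   S2  S4 
 * S3   S3  S2 
   S4   S4  S5 
   S5   S5  S6 
   S6   S7  S0 
   S7   S7  S8 
 * S8   S1  S2 
(> = start, * = accepting)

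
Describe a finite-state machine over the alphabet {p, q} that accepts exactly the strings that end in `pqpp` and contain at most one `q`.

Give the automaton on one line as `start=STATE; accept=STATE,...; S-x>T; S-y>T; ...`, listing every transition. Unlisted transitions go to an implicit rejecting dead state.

Handle the two conditions separately and then intersect. The first has 5 states tracking how much of the suffix `pqpp` has currently been matched; the second has 3 states tracking the count of `q`s, saturating at 2. A product state is a pair (one from each), accepting exactly when both do.
A 12-state machine:
          p    q  
>  S0     S1   S2 
   S1     S1   S3 
   S2     S4   S5 
   S3     S6   S5 
   S4     S4   S7 
   S5     S8   S5 
   S6     S9   S7 
   S7    S10   S5 
   S8     S8   S7 
 * S9     S4   S7 
   S10   S11   S7 
   S11    S8   S7 
(> = start, * = accepting)

start=S0; accept=S9; S0-p>S1; S0-q>S2; S1-p>S1; S1-q>S3; S2-p>S4; S2-q>S5; S3-p>S6; S3-q>S5; S4-p>S4; S4-q>S7; S5-p>S8; S5-q>S5; S6-p>S9; S6-q>S7; S7-p>S10; S7-q>S5; S8-p>S8; S8-q>S7; S9-p>S4; S9-q>S7; S10-p>S11; S10-q>S7; S11-p>S8; S11-q>S7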